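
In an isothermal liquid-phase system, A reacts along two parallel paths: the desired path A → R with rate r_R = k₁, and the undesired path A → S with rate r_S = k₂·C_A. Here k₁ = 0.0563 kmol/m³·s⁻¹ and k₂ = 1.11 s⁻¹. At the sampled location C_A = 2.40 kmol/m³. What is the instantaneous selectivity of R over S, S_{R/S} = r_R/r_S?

0.0211

S_{R/S} = r_R/r_S = (k₁)/(k₂·C_A) = (k₁/k₂)·C_A⁻¹.
= (0.0563) / (1.11×2.400) = 0.05630/2.664 = 0.0211.
The undesired path is higher order in A, so low C_A (CSTR or dilute feed) favours R.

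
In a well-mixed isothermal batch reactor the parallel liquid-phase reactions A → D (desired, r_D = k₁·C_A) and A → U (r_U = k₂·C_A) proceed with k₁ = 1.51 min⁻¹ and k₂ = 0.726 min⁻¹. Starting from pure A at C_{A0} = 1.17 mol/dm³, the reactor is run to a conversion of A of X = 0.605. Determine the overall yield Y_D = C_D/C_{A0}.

C_A = C_{A0}(1−X) = 0.4622 mol/dm³.
Both paths are first order in A, so the instantaneous fraction to D is constant: dC_D/d(−C_A) = k₁/(k₁+k₂) = 0.6753.
C_D = 0.6753·(C_{A0}−C_A) = 0.6753×0.7078 = 0.478 mol/dm³.
Y_D = C_D/C_{A0} = 0.4780/1.17 = 0.409.

0.409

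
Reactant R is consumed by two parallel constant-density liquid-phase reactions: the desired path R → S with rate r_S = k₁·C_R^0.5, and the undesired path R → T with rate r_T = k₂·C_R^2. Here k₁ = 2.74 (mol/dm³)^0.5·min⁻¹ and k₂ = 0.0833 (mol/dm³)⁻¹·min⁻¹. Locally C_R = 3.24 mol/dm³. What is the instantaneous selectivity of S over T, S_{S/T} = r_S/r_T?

5.64

S_{S/T} = r_S/r_T = (k₁·C_R^0.5)/(k₂·C_R^2) = (k₁/k₂)·C_R^-1.5.
= (2.74×3.240^0.5) / (0.0833×3.240^2) = 4.932/0.8745 = 5.64.
The undesired path is higher order in R, so low C_R (CSTR or dilute feed) favours S.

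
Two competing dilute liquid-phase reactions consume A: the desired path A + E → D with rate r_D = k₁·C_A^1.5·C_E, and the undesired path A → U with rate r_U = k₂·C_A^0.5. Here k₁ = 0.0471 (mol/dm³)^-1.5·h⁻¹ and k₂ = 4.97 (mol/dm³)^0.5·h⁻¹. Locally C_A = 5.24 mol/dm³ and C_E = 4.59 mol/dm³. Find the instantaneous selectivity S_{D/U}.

S_{D/U} = r_D/r_U = (k₁·C_A^1.5·C_E)/(k₂·C_A^0.5) = (k₁/k₂)·C_A·C_E.
= (0.0471×5.240^1.5×4.590) / (4.97×5.240^0.5) = 2.593/11.38 = 0.228.
Since the desired path is higher order in A, keeping C_A high (PFR or concentrated feed) favours D.

0.228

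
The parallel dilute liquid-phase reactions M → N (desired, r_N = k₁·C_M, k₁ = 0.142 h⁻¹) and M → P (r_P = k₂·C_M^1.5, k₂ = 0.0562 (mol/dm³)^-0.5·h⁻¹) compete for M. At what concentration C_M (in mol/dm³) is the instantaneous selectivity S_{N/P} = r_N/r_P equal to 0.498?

S_{N/P} = (k₁/k₂)·C_M^-0.5 ⇒ C_M = (S·k₂/k₁)^(-2).
= (0.498×0.0562/0.142)^(-2) = (0.1971)^(-2) = 25.7 mol/dm³.

25.7 mol/dm³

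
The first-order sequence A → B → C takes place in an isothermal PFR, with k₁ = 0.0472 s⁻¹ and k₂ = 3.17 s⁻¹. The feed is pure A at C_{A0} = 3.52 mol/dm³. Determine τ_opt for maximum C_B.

Setting dC_B/dτ = 0 gives τ_opt = ln(k₂/k₁)/(k₂−k₁).
= ln(3.17/0.0472)/(3.17−0.0472) = ln(67.16)/3.123 = 4.207/3.123 = 1.35 s.

1.35 s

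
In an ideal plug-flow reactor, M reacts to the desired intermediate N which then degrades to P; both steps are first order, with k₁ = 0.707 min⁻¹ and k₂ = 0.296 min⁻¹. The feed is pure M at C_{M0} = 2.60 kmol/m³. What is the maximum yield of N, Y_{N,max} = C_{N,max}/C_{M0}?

At the optimum, C_{N,max}/C_{M0} = (k₁/k₂)^[k₂/(k₂−k₁)].
= (0.707/0.296)^(0.296/(0.296−0.707)) = (2.389)^(-0.7202) = 0.5342.

0.534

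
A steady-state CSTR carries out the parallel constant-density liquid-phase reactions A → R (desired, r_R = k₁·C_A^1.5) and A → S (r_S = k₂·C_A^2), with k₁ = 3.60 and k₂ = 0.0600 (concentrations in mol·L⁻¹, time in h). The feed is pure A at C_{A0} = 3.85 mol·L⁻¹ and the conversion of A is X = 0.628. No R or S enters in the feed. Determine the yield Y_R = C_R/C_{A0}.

Exit C_A = C_{A0}(1−X) = 3.85×0.372 = 1.432 mol·L⁻¹.
In a CSTR the entire volume is at exit conditions, so r_R = 3.60×1.432^1.5 = 6.170 and r_S = 0.0600×1.432^2 = 0.1231.
Fraction of consumed A going to R: r_R/(r_R+r_S) = 0.9804.
C_R = 0.9804·C_{A0}·X = 0.9804×3.85×0.628 = 2.37 mol·L⁻¹; Y_R = C_R/C_{A0} = 0.616.

0.616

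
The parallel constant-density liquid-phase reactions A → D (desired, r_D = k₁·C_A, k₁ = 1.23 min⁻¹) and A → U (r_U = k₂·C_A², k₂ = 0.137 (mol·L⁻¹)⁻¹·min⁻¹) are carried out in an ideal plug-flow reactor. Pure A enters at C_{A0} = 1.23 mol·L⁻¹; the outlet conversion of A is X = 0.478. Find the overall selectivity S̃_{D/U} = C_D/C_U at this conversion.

C_A = C_{A0}(1−X) = 0.6421 mol·L⁻¹.
Along a PFR/batch, dC_D/dC_A = −r_D/(r_D+r_U) = −k₁/(k₁+k₂·C_A).
Integrating from C_{A0} to C_A: C_D = (1.23/0.137)·ln[(1.23+0.137·1.23)/(1.23+0.137·0.642)] = 8.978·ln(1.399/1.318) = 0.5326 mol·L⁻¹.
C_U = (C_{A0}−C_A)−C_D = 0.05535 mol·L⁻¹; S̃_{D/U} = 0.5326/0.05535 = 9.62.

9.62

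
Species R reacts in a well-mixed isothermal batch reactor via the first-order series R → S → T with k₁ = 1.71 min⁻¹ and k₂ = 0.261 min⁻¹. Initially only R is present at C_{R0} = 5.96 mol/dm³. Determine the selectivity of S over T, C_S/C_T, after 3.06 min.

1.12

Solving the coupled first-order balances gives C_S(t) = [k₁/(k₂−k₁)]·C_{R0}·(e^(−k₁t) − e^(−k₂t)).
e^(−k₁t) = e^(−1.71×3.06) = e^(−5.233) = 0.005340; e^(−k₂t) = e^(−0.7987) = 0.4499.
C_S = 1.71×5.96/(0.261−1.71) × (0.005340−0.4499) = (-7.034)×(-0.4446) = 3.127 mol/dm³.
C_R = C_{R0}e^(−k₁t) = 0.03182 mol/dm³, so C_T = C_{R0}−C_R−C_S = 2.801 mol/dm³; C_S/C_T = 1.12.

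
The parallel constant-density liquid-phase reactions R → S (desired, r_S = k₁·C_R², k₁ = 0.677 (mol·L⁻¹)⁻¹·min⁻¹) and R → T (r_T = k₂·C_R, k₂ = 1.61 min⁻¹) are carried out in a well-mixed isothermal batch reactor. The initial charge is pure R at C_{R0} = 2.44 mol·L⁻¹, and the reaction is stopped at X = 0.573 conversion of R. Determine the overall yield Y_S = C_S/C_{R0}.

C_R = C_{R0}(1−X) = 1.042 mol·L⁻¹.
Along a PFR/batch, dC_T/dC_R = −r_T/(r_S+r_T) = −k₂/(k₂+k₁·C_R).
Integrating from C_{R0} to C_R: C_T = (1.61/0.677)·ln[(1.61+0.677·2.44)/(1.61+0.677·1.04)] = 2.378·ln(3.262/2.315) = 0.8151 mol·L⁻¹.
Then C_S = (C_{R0}−C_R) − C_T = 1.398 − 0.8151 = 0.5830 mol·L⁻¹.
Y_S = C_S/C_{R0} = 0.5830/2.44 = 0.239.

0.239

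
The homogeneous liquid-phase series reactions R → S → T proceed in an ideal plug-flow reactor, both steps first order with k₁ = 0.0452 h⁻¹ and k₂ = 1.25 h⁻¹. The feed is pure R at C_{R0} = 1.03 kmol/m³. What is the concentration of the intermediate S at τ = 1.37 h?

For first-order series with pure R initially, C_S(τ) = k₁C_{R0}/(k₂−k₁)·(e^(−k₁τ) − e^(−k₂τ)).
e^(−k₁τ) = e^(−0.0452×1.37) = e^(−0.06192) = 0.9400; e^(−k₂τ) = e^(−1.713) = 0.1804.
C_S = 0.0452×1.03/(1.25−0.0452) × (0.9400−0.1804) = 0.03864×0.7595 = 0.02935 kmol/m³.

0.0294 kmol/m³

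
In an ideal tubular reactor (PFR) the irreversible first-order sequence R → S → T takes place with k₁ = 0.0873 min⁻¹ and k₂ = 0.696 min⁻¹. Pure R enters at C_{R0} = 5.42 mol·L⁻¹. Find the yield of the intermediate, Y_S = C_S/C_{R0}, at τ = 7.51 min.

0.0737

The intermediate concentration in a first-order A→B→C sequence is C_S = k₁C_{R0}(e^(−k₁τ) − e^(−k₂τ))/(k₂−k₁).
e^(−k₁τ) = e^(−0.0873×7.51) = e^(−0.6556) = 0.5191; e^(−k₂τ) = e^(−5.227) = 0.005370.
C_S = 0.0873×5.42/(0.696−0.0873) × (0.5191−0.005370) = 0.7773×0.5137 = 0.3994 mol·L⁻¹.
Y_S = C_S/C_{R0} = 0.3994/5.42 = 0.0737.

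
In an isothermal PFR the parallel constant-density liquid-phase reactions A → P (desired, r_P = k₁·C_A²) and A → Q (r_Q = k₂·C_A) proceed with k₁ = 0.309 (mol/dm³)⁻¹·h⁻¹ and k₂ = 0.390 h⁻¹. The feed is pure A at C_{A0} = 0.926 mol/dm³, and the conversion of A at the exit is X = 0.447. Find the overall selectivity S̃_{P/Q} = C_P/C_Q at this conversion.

C_A = C_{A0}(1−X) = 0.5121 mol/dm³.
Along a PFR/batch, dC_Q/dC_A = −r_Q/(r_P+r_Q) = −k₂/(k₂+k₁·C_A).
Integrating from C_{A0} to C_A: C_Q = (0.390/0.309)·ln[(0.390+0.309·0.926)/(0.390+0.309·0.512)] = 1.262·ln(0.6761/0.5482) = 0.2647 mol/dm³.
Then C_P = (C_{A0}−C_A) − C_Q = 0.4139 − 0.2647 = 0.1493 mol/dm³.
S̃_{P/Q} = C_P/C_Q = 0.1493/0.2647 = 0.564.

0.564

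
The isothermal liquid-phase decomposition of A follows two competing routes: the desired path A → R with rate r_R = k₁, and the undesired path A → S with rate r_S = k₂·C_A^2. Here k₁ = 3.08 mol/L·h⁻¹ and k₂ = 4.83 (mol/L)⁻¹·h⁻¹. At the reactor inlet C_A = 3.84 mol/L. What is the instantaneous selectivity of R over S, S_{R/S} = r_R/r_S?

0.0432

S_{R/S} = r_R/r_S = (k₁)/(k₂·C_A^2) = (k₁/k₂)·C_A^-2.
= (3.08) / (4.83×3.840^2) = 3.080/71.22 = 0.0432.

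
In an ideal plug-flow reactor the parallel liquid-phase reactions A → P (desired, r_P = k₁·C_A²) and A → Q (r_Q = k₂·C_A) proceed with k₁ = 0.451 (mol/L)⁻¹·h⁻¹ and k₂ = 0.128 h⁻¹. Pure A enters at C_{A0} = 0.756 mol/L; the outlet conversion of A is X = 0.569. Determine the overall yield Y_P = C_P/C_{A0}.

C_A = C_{A0}(1−X) = 0.3258 mol/L.
Along a PFR/batch, dC_Q/dC_A = −r_Q/(r_P+r_Q) = −k₂/(k₂+k₁·C_A).
Integrating from C_{A0} to C_A: C_Q = (0.128/0.451)·ln[(0.128+0.451·0.756)/(0.128+0.451·0.326)] = 0.2838·ln(0.4690/0.2750) = 0.1515 mol/L.
Then C_P = (C_{A0}−C_A) − C_Q = 0.4302 − 0.1515 = 0.2786 mol/L.
Y_P = C_P/C_{A0} = 0.2786/0.756 = 0.369.

0.369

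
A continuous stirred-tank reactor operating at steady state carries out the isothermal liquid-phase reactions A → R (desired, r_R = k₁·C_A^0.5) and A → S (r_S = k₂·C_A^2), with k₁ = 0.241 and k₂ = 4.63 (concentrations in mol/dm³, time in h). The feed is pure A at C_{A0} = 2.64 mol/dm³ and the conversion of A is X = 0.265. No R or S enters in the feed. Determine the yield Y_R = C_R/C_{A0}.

Exit C_A = C_{A0}(1−X) = 2.64×0.735 = 1.940 mol/dm³.
Rates in a CSTR are evaluated at the outlet concentration: r_R = 0.241×1.940^0.5 = 0.3357, r_S = 4.63×1.940^2 = 17.43.
Fraction of consumed A going to R: r_R/(r_R+r_S) = 0.01889.
C_R = 0.01889·C_{A0}·X = 0.01889×2.64×0.265 = 0.0132 mol/dm³; Y_R = C_R/C_{A0} = 0.00501.

0.00501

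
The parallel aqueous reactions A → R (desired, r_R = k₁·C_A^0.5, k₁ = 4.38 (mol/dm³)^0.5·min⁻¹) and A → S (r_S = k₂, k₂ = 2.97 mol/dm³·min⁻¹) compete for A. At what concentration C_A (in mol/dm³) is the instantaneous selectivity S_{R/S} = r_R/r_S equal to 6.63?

S_{R/S} = (k₁/k₂)·C_A^0.5 ⇒ C_A = (S·k₂/k₁)^(2).
= (6.63×2.97/4.38)^(2) = (4.496)^(2) = 20.2 mol/dm³.

20.2 mol/dm³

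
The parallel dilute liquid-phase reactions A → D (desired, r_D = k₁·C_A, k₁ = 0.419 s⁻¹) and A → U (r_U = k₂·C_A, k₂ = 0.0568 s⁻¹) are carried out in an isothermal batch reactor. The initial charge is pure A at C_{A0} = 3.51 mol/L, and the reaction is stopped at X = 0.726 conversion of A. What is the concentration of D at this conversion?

2.24 mol/L

C_A = C_{A0}(1−X) = 0.9617 mol/L.
Both paths are first order in A, so the instantaneous fraction to D is constant: dC_D/d(−C_A) = k₁/(k₁+k₂) = 0.8806.
C_D = 0.8806·(C_{A0}−C_A) = 0.8806×2.548 = 2.24 mol/L.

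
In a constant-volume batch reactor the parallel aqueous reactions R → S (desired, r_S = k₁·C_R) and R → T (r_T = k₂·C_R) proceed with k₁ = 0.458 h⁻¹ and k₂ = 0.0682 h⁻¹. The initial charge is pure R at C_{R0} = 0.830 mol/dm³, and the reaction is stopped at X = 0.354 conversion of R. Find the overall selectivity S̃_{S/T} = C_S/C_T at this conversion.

C_R = C_{R0}(1−X) = 0.5362 mol/dm³.
Both paths are first order in R, so the instantaneous fraction to S is constant: dC_S/d(−C_R) = k₁/(k₁+k₂) = 0.8704.
C_S = 0.8704·(C_{R0}−C_R) = 0.8704×0.2938 = 0.256 mol/dm³.
C_T = (C_{R0}−C_R)−C_S = 0.03808 mol/dm³; S̃_{S/T} = 0.2557/0.03808 = 6.72.

6.72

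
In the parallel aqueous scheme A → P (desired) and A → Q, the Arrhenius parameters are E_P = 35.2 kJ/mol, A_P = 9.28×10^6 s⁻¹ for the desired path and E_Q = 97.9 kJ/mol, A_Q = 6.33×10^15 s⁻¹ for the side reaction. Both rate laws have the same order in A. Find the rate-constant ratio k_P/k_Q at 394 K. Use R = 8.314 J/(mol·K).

k_P/k_Q = (A_P/A_Q)·exp[−(E_P−E_Q)/(RT)] = (A_P/A_Q)·exp[(E_Q−E_P)/(RT)].
(E_Q−E_P)/(RT) = (97.9−35.2)×10³/(8.314×394) = 62700/3276 = 19.14.
k_P/k_Q = (9.28×10^6/6.33×10^15)·exp(19.14) = 1.466×10^-9 × 2.055×10^8 = 0.301.

0.301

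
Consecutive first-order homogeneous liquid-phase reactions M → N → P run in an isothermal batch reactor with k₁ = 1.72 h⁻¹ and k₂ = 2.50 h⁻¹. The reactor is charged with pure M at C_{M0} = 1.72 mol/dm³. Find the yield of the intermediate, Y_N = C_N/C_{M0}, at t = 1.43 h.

For first-order series with pure M initially, C_N(t) = k₁C_{M0}/(k₂−k₁)·(e^(−k₁t) − e^(−k₂t)).
e^(−k₁t) = e^(−1.72×1.43) = e^(−2.460) = 0.08547; e^(−k₂t) = e^(−3.575) = 0.02802.
C_N = 1.72×1.72/(2.50−1.72) × (0.08547−0.02802) = 3.793×0.05745 = 0.2179 mol/dm³.
Y_N = C_N/C_{M0} = 0.2179/1.72 = 0.127.

0.127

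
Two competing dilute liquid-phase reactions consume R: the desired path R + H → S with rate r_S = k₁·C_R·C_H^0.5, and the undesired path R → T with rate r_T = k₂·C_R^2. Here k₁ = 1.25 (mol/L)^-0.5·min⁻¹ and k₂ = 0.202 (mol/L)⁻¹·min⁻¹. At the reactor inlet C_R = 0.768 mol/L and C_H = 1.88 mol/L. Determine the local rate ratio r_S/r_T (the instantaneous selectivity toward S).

S_{S/T} = r_S/r_T = (k₁·C_R·C_H^0.5)/(k₂·C_R^2) = (k₁/k₂)·C_R⁻¹·C_H^0.5.
= (1.25×0.7680×1.880^0.5) / (0.202×0.7680^2) = 1.316/0.1191 = 11.0.
The undesired path is higher order in R, so low C_R (CSTR or dilute feed) favours S.

11.0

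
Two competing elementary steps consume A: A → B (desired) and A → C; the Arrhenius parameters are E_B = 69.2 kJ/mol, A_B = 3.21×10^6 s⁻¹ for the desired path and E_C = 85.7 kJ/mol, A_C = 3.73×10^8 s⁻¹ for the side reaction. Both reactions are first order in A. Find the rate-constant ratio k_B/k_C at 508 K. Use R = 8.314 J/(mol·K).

With equal orders, S_{B/C} = k_B/k_C = (A_B/A_C)·exp[(E_C−E_B)/(RT)].
(E_C−E_B)/(RT) = (85.7−69.2)×10³/(8.314×508) = 16500/4224 = 3.907.
k_B/k_C = (3.21×10^6/3.73×10^8)·exp(3.907) = 0.008606 × 49.73 = 0.428.

0.428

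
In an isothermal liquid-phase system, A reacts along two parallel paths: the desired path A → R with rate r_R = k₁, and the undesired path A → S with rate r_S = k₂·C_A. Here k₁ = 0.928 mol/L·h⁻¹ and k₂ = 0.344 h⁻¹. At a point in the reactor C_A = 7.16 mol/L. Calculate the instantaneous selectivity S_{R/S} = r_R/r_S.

0.377

S_{R/S} = r_R/r_S = (k₁)/(k₂·C_A) = (k₁/k₂)·C_A⁻¹.
= (0.928) / (0.344×7.160) = 0.9280/2.463 = 0.377.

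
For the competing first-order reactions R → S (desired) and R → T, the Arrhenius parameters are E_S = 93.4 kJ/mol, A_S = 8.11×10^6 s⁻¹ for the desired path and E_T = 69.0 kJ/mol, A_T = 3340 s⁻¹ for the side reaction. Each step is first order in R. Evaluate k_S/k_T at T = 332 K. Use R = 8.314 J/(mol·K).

0.352

With equal orders, S_{S/T} = k_S/k_T = (A_S/A_T)·exp[(E_T−E_S)/(RT)].
(E_T−E_S)/(RT) = (69.0−93.4)×10³/(8.314×332) = -24400/2760 = -8.840.
k_S/k_T = (8.11×10^6/3340)·exp(-8.840) = 2428 × 1.449×10^-4 = 0.352.
Since E_S > E_T, raising the temperature improves selectivity toward S.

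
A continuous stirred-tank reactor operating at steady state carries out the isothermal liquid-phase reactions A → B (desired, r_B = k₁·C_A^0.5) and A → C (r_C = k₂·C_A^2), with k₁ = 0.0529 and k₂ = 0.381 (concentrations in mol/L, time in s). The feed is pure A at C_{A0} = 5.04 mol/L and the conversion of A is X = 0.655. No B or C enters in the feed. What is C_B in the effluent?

0.188 mol/L

Exit C_A = C_{A0}(1−X) = 5.04×0.345 = 1.739 mol/L.
In a CSTR the entire volume is at exit conditions, so r_B = 0.0529×1.739^0.5 = 0.06976 and r_C = 0.381×1.739^2 = 1.152.
Fraction of consumed A going to B: r_B/(r_B+r_C) = 0.05710.
C_B = 0.05710·C_{A0}·X = 0.05710×5.04×0.655 = 0.188 mol/L.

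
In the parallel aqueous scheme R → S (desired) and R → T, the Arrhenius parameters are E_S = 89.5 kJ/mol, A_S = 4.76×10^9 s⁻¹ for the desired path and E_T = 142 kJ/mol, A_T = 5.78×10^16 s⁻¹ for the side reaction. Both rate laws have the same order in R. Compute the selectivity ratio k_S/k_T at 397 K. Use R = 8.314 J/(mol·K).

0.666

With equal orders, S_{S/T} = k_S/k_T = (A_S/A_T)·exp[(E_T−E_S)/(RT)].
(E_T−E_S)/(RT) = (142−89.5)×10³/(8.314×397) = 52500/3301 = 15.91.
k_S/k_T = (4.76×10^9/5.78×10^16)·exp(15.91) = 8.235×10^-8 × 8.088×10^6 = 0.666.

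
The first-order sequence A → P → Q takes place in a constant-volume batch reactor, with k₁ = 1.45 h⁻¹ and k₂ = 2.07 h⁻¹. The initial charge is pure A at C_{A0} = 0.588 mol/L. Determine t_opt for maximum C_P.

0.574 h

For first-order series the maximum of C_P occurs at t_opt = ln(k₂/k₁)/(k₂−k₁).
= ln(2.07/1.45)/(2.07−1.45) = ln(1.428)/0.6200 = 0.3560/0.6200 = 0.574 h.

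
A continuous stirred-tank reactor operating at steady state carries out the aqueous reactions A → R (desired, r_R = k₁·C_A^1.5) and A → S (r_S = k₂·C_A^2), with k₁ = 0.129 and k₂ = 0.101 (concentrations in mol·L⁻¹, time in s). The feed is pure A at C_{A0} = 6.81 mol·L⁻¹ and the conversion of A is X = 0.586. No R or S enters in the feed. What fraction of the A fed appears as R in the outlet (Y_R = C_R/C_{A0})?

Exit C_A = C_{A0}(1−X) = 6.81×0.414 = 2.819 mol·L⁻¹.
A CSTR operates uniformly at the exit composition, giving r_R = 0.6107 and r_S = 0.8028 (each k·C_A^n at C_A = 2.819).
Fraction of consumed A going to R: r_R/(r_R+r_S) = 0.4320.
C_R = 0.4320·C_{A0}·X = 0.4320×6.81×0.586 = 1.72 mol·L⁻¹; Y_R = C_R/C_{A0} = 0.253.

0.253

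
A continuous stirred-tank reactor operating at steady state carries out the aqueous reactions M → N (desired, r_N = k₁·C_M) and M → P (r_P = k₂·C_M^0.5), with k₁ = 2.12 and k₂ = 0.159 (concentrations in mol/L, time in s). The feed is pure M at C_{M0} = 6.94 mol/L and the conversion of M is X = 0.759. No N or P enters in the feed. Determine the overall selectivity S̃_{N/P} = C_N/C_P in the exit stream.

Exit C_M = C_{M0}(1−X) = 6.94×0.241 = 1.673 mol/L.
A CSTR operates uniformly at the exit composition, giving r_N = 3.546 and r_P = 0.2056 (each k·C_M^n at C_M = 1.673).
Overall selectivity = C_N/C_P = r_Nτ/(r_Pτ) = r_N/r_P = 17.2.

17.2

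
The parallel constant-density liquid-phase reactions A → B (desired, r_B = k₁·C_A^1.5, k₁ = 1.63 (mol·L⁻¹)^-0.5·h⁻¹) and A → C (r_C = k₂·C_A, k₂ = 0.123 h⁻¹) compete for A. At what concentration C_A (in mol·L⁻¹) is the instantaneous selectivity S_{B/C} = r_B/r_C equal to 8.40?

S_{B/C} = (k₁/k₂)·C_A^0.5 ⇒ C_A = (S·k₂/k₁)^(2).
= (8.40×0.123/1.63)^(2) = (0.6339)^(2) = 0.402 mol·L⁻¹.

0.402 mol·L⁻¹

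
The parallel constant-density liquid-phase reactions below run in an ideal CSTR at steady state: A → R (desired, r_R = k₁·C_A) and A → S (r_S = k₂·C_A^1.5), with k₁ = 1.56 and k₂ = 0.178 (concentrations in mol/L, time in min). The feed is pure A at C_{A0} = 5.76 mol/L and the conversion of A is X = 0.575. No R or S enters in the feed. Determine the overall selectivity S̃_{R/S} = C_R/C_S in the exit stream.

5.60

Exit C_A = C_{A0}(1−X) = 5.76×0.425 = 2.448 mol/L.
In a CSTR the entire volume is at exit conditions, so r_R = 1.56×2.448 = 3.819 and r_S = 0.178×2.448^1.5 = 0.6818.
Overall selectivity = C_R/C_S = r_Rτ/(r_Sτ) = r_R/r_S = 5.60.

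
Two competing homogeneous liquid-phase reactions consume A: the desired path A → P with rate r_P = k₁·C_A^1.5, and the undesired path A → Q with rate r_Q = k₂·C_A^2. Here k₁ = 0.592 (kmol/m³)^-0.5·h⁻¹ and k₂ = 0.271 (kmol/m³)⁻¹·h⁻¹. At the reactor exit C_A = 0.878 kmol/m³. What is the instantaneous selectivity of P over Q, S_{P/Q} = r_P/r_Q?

S_{P/Q} = r_P/r_Q = (k₁·C_A^1.5)/(k₂·C_A^2) = (k₁/k₂)·C_A^-0.5.
= (0.592×0.8780^1.5) / (0.271×0.8780^2) = 0.4870/0.2089 = 2.33.

2.33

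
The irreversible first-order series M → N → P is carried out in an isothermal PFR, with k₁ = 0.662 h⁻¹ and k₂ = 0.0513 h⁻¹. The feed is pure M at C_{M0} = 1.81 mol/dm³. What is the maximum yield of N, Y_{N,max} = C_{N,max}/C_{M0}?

0.807

Evaluating C_N at τ_opt = ln(k₂/k₁)/(k₂−k₁) gives C_{N,max}/C_{M0} = (k₁/k₂)^[k₂/(k₂−k₁)].
= (0.662/0.0513)^(0.0513/(0.0513−0.662)) = (12.90)^(-0.08400) = 0.8067.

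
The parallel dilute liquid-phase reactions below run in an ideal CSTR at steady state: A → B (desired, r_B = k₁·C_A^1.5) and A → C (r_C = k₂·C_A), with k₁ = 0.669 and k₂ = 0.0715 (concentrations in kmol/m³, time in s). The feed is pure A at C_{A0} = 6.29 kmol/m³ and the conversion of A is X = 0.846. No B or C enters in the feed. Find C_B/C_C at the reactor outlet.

9.21

Exit C_A = C_{A0}(1−X) = 6.29×0.154 = 0.9687 kmol/m³.
A CSTR operates uniformly at the exit composition, giving r_B = 0.6378 and r_C = 0.06926 (each k·C_A^n at C_A = 0.9687).
Overall selectivity = C_B/C_C = r_Bτ/(r_Cτ) = r_B/r_C = 9.21.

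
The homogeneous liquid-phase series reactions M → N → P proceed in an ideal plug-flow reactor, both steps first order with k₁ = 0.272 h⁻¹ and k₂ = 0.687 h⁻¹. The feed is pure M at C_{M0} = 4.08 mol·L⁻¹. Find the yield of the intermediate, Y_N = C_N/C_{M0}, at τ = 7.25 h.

0.0867

Solving the coupled first-order balances gives C_N(τ) = [k₁/(k₂−k₁)]·C_{M0}·(e^(−k₁τ) − e^(−k₂τ)).
e^(−k₁τ) = e^(−0.272×7.25) = e^(−1.972) = 0.1392; e^(−k₂τ) = e^(−4.981) = 0.006869.
C_N = 0.272×4.08/(0.687−0.272) × (0.1392−0.006869) = 2.674×0.1323 = 0.3538 mol·L⁻¹.
Y_N = C_N/C_{M0} = 0.3538/4.08 = 0.0867.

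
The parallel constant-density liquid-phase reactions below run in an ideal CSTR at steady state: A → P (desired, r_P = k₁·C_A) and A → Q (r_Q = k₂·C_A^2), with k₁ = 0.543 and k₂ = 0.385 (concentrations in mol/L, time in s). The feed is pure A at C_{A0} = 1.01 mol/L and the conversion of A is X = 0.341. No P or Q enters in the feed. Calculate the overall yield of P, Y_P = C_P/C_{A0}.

0.232

Exit C_A = C_{A0}(1−X) = 1.01×0.659 = 0.6656 mol/L.
Rates in a CSTR are evaluated at the outlet concentration: r_P = 0.543×0.6656 = 0.3614, r_Q = 0.385×0.6656^2 = 0.1706.
Fraction of consumed A going to P: r_P/(r_P+r_Q) = 0.6794.
C_P = 0.6794·C_{A0}·X = 0.6794×1.01×0.341 = 0.234 mol/L; Y_P = C_P/C_{A0} = 0.232.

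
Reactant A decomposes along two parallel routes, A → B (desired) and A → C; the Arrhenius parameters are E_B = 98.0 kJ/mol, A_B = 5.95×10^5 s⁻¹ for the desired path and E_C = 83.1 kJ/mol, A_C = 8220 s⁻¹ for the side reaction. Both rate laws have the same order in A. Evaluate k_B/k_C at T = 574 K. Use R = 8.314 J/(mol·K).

3.19

k_B/k_C = (A_B/A_C)·exp[−(E_B−E_C)/(RT)] = (A_B/A_C)·exp[(E_C−E_B)/(RT)].
(E_C−E_B)/(RT) = (83.1−98.0)×10³/(8.314×574) = -14900/4772 = -3.122.
k_B/k_C = (5.95×10^5/8220)·exp(-3.122) = 72.38 × 0.04406 = 3.19.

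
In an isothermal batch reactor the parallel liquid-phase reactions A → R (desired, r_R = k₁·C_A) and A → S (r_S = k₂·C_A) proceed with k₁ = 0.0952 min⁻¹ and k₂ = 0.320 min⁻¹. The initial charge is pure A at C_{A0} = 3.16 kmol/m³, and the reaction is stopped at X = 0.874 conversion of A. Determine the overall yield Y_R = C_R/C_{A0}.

0.200

C_A = C_{A0}(1−X) = 0.3982 kmol/m³.
Both paths are first order in A, so the instantaneous fraction to R is constant: dC_R/d(−C_A) = k₁/(k₁+k₂) = 0.2293.
C_R = 0.2293·(C_{A0}−C_A) = 0.2293×2.762 = 0.633 kmol/m³.
Y_R = C_R/C_{A0} = 0.6333/3.16 = 0.200.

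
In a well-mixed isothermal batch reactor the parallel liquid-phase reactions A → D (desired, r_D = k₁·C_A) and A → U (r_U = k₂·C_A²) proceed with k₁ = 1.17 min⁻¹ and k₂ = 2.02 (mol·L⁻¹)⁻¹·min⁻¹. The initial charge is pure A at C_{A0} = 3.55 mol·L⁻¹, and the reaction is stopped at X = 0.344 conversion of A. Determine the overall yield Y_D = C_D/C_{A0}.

C_A = C_{A0}(1−X) = 2.329 mol·L⁻¹.
Along a PFR/batch, dC_D/dC_A = −r_D/(r_D+r_U) = −k₁/(k₁+k₂·C_A).
Integrating from C_{A0} to C_A: C_D = (1.17/2.02)·ln[(1.17+2.02·3.55)/(1.17+2.02·2.33)] = 0.5792·ln(8.341/5.874) = 0.2031 mol·L⁻¹.
Y_D = C_D/C_{A0} = 0.2031/3.55 = 0.0572.

0.0572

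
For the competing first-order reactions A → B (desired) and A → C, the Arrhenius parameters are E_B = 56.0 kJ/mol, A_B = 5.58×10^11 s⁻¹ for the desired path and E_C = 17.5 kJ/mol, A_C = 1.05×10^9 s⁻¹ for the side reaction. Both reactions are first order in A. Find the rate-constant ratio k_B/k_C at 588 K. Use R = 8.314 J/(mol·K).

Since both paths have the same order in A, the concentration cancels and S_{B/C} = k_B/k_C = (A_B/A_C)·exp[(E_C−E_B)/(RT)].
(E_C−E_B)/(RT) = (17.5−56.0)×10³/(8.314×588) = -38500/4889 = -7.875.
k_B/k_C = (5.58×10^11/1.05×10^9)·exp(-7.875) = 531.4 × 3.800×10^-4 = 0.202.
Since E_B > E_C, raising the temperature improves selectivity toward B.

0.202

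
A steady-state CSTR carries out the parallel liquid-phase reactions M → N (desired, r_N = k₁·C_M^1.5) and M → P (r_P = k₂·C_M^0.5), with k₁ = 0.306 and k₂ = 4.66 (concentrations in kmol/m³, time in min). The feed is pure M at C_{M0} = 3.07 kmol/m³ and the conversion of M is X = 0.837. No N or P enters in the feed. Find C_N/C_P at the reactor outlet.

Exit C_M = C_{M0}(1−X) = 3.07×0.163 = 0.5004 kmol/m³.
In a CSTR the entire volume is at exit conditions, so r_N = 0.306×0.5004^1.5 = 0.1083 and r_P = 4.66×0.5004^0.5 = 3.296.
Overall selectivity = C_N/C_P = r_Nτ/(r_Pτ) = r_N/r_P = 0.0329.

0.0329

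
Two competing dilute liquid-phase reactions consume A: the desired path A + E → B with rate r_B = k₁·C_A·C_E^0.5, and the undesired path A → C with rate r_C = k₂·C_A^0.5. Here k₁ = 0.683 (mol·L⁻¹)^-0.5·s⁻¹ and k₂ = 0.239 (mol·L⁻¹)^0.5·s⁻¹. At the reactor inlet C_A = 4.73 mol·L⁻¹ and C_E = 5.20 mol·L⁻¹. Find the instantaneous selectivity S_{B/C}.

14.2

S_{B/C} = r_B/r_C = (k₁·C_A·C_E^0.5)/(k₂·C_A^0.5) = (k₁/k₂)·C_A^0.5·C_E^0.5.
= (0.683×4.730×5.200^0.5) / (0.239×4.730^0.5) = 7.367/0.5198 = 14.2.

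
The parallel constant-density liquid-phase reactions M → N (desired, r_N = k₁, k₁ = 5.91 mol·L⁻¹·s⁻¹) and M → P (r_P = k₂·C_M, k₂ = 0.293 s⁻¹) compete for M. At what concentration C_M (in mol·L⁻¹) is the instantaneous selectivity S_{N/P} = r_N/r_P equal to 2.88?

7.00 mol·L⁻¹

S_{N/P} = (k₁/k₂)·C_M⁻¹ ⇒ C_M = (S·k₂/k₁)^(-1).
= (2.88×0.293/5.91)^(-1) = (0.1428)^(-1) = 7.00 mol·L⁻¹.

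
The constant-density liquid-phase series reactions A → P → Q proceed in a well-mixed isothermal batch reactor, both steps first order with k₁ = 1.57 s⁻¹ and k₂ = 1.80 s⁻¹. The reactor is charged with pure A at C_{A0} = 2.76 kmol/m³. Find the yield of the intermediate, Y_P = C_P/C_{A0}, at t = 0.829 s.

0.322

Solving the coupled first-order balances gives C_P(t) = [k₁/(k₂−k₁)]·C_{A0}·(e^(−k₁t) − e^(−k₂t)).
e^(−k₁t) = e^(−1.57×0.829) = e^(−1.302) = 0.2721; e^(−k₂t) = e^(−1.492) = 0.2249.
C_P = 1.57×2.76/(1.80−1.57) × (0.2721−0.2249) = 18.84×0.04724 = 0.8900 kmol/m³.
Y_P = C_P/C_{A0} = 0.8900/2.76 = 0.322.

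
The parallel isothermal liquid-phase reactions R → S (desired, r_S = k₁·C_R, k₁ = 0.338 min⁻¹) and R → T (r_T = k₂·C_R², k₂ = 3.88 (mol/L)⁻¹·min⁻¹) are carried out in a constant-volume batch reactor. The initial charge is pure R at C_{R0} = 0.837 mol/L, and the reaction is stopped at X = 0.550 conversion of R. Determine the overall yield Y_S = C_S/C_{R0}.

0.0718

C_R = C_{R0}(1−X) = 0.3766 mol/L.
Along a PFR/batch, dC_S/dC_R = −r_S/(r_S+r_T) = −k₁/(k₁+k₂·C_R).
Integrating from C_{R0} to C_R: C_S = (0.338/3.88)·ln[(0.338+3.88·0.837)/(0.338+3.88·0.377)] = 0.08711·ln(3.586/1.799) = 0.06006 mol/L.
Y_S = C_S/C_{R0} = 0.06006/0.837 = 0.0718.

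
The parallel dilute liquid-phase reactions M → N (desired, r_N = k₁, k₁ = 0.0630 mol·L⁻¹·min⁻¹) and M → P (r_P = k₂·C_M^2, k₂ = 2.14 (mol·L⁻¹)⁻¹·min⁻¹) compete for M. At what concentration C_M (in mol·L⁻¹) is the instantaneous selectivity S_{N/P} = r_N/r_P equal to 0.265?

0.333 mol·L⁻¹

S_{N/P} = (k₁/k₂)·C_M^-2 ⇒ C_M = (S·k₂/k₁)^(-0.5).
= (0.265×2.14/0.0630)^(-0.5) = (9.002)^(-0.5) = 0.333 mol·L⁻¹.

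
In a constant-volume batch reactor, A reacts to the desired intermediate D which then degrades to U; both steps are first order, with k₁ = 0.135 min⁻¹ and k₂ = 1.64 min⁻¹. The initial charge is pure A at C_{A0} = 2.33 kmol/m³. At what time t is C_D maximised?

1.66 min

The intermediate peaks when r₁ = r₂, i.e. k₁e^(−k₁t) = k₂e^(−k₂t), giving t_opt = ln(k₂/k₁)/(k₂−k₁).
= ln(1.64/0.135)/(1.64−0.135) = ln(12.15)/1.505 = 2.497/1.505 = 1.66 min.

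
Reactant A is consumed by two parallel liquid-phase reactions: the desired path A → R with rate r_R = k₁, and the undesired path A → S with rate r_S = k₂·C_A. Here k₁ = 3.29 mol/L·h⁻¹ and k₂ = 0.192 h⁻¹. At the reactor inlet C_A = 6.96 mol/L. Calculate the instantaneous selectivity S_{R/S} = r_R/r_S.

2.46

S_{R/S} = r_R/r_S = (k₁)/(k₂·C_A) = (k₁/k₂)·C_A⁻¹.
= (3.29) / (0.192×6.960) = 3.290/1.336 = 2.46.
The undesired path is higher order in A, so low C_A (CSTR or dilute feed) favours R.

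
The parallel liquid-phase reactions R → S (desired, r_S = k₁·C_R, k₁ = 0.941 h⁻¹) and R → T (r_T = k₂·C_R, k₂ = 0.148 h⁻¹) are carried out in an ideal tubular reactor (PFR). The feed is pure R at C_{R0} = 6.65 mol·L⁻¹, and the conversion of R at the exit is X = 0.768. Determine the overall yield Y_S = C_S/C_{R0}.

0.664

C_R = C_{R0}(1−X) = 1.543 mol·L⁻¹.
Both paths are first order in R, so the instantaneous fraction to S is constant: dC_S/d(−C_R) = k₁/(k₁+k₂) = 0.8641.
C_S = 0.8641·(C_{R0}−C_R) = 0.8641×5.107 = 4.41 mol·L⁻¹.
Y_S = C_S/C_{R0} = 4.413/6.65 = 0.664.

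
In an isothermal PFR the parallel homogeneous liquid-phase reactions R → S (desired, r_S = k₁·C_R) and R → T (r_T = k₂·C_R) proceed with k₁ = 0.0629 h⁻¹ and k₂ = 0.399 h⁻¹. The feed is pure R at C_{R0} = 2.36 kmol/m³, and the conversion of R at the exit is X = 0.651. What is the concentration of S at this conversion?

0.209 kmol/m³

C_R = C_{R0}(1−X) = 0.8236 kmol/m³.
Both paths are first order in R, so the instantaneous fraction to S is constant: dC_S/d(−C_R) = k₁/(k₁+k₂) = 0.1362.
C_S = 0.1362·(C_{R0}−C_R) = 0.1362×1.536 = 0.209 kmol/m³.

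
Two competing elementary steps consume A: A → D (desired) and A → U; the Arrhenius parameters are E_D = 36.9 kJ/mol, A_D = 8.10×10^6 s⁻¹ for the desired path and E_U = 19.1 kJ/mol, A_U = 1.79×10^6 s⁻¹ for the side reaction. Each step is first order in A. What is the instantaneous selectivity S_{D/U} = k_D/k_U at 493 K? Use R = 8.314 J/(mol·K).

0.0588

With equal orders, S_{D/U} = k_D/k_U = (A_D/A_U)·exp[(E_U−E_D)/(RT)].
(E_U−E_D)/(RT) = (19.1−36.9)×10³/(8.314×493) = -17800/4099 = -4.343.
k_D/k_U = (8.10×10^6/1.79×10^6)·exp(-4.343) = 4.525 × 0.01300 = 0.0588.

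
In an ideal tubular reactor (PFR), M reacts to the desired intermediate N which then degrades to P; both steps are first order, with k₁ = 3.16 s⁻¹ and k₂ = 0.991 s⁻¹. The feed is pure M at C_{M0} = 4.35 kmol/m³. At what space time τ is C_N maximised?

For first-order series the maximum of C_N occurs at τ_opt = ln(k₂/k₁)/(k₂−k₁).
= ln(0.991/3.16)/(0.991−3.16) = ln(0.3136)/-2.169 = -1.160/-2.169 = 0.535 s.

0.535 s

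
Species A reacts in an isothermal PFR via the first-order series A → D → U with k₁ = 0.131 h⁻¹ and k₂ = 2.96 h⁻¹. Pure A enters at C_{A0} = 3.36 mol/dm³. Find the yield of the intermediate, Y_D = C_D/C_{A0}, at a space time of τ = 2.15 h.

The intermediate concentration in a first-order A→B→C sequence is C_D = k₁C_{A0}(e^(−k₁τ) − e^(−k₂τ))/(k₂−k₁).
e^(−k₁τ) = e^(−0.131×2.15) = e^(−0.2817) = 0.7545; e^(−k₂τ) = e^(−6.364) = 0.001722.
C_D = 0.131×3.36/(2.96−0.131) × (0.7545−0.001722) = 0.1556×0.7528 = 0.1171 mol/dm³.
Y_D = C_D/C_{A0} = 0.1171/3.36 = 0.0349.

0.0349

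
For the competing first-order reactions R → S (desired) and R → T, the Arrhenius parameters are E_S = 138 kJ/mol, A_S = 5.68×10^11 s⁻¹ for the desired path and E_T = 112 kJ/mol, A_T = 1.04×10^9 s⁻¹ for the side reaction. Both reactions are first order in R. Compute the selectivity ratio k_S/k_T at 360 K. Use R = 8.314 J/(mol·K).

0.0922

Since both paths have the same order in R, the concentration cancels and S_{S/T} = k_S/k_T = (A_S/A_T)·exp[(E_T−E_S)/(RT)].
(E_T−E_S)/(RT) = (112−138)×10³/(8.314×360) = -26000/2993 = -8.687.
k_S/k_T = (5.68×10^11/1.04×10^9)·exp(-8.687) = 546.2 × 1.688×10^-4 = 0.0922.
Since E_S > E_T, raising the temperature improves selectivity toward S.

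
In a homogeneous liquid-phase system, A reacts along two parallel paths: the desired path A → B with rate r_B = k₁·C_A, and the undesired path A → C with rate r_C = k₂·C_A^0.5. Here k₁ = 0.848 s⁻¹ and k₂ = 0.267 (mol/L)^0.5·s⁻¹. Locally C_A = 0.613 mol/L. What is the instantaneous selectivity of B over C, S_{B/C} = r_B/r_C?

S_{B/C} = r_B/r_C = (k₁·C_A)/(k₂·C_A^0.5) = (k₁/k₂)·C_A^0.5.
= (0.848×0.6130) / (0.267×0.6130^0.5) = 0.5198/0.2090 = 2.49.
Since the desired path is higher order in A, keeping C_A high (PFR or concentrated feed) favours B.

2.49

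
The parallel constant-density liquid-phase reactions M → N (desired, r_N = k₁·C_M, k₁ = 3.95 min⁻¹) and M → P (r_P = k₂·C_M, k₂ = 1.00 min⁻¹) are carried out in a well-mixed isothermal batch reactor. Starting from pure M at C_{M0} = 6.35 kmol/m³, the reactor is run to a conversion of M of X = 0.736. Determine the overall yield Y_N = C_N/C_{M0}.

C_M = C_{M0}(1−X) = 1.676 kmol/m³.
Both paths are first order in M, so the instantaneous fraction to N is constant: dC_N/d(−C_M) = k₁/(k₁+k₂) = 0.7980.
C_N = 0.7980·(C_{M0}−C_M) = 0.7980×4.674 = 3.73 kmol/m³.
Y_N = C_N/C_{M0} = 3.729/6.35 = 0.587.

0.587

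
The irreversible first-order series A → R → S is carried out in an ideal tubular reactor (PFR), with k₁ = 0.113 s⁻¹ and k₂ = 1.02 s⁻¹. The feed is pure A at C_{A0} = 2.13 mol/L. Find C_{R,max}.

At the optimum, C_{R,max}/C_{A0} = (k₁/k₂)^[k₂/(k₂−k₁)].
= (0.113/1.02)^(1.02/(1.02−0.113)) = (0.1108)^(1.125) = 0.08422.
C_{R,max} = 0.08422×2.13 = 0.179 mol/L.

0.179 mol/L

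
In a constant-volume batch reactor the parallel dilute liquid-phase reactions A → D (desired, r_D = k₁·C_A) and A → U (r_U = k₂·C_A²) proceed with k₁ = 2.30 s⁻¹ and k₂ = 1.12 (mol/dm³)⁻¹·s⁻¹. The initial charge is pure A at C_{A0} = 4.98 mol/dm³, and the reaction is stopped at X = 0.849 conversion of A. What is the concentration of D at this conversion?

1.89 mol/dm³

C_A = C_{A0}(1−X) = 0.7520 mol/dm³.
Along a PFR/batch, dC_D/dC_A = −r_D/(r_D+r_U) = −k₁/(k₁+k₂·C_A).
Integrating from C_{A0} to C_A: C_D = (2.30/1.12)·ln[(2.30+1.12·4.98)/(2.30+1.12·0.752)] = 2.054·ln(7.878/3.142) = 1.887 mol/dm³.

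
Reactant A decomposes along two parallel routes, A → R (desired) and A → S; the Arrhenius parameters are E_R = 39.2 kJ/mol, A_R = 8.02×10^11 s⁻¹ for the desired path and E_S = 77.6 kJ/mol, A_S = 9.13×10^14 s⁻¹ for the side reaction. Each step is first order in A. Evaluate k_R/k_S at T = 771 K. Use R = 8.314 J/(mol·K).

Since both paths have the same order in A, the concentration cancels and S_{R/S} = k_R/k_S = (A_R/A_S)·exp[(E_S−E_R)/(RT)].
(E_S−E_R)/(RT) = (77.6−39.2)×10³/(8.314×771) = 38400/6410 = 5.991.
k_R/k_S = (8.02×10^11/9.13×10^14)·exp(5.991) = 8.784×10^-4 × 399.6 = 0.351.
Since E_R < E_S, lowering the temperature improves selectivity toward R.

0.351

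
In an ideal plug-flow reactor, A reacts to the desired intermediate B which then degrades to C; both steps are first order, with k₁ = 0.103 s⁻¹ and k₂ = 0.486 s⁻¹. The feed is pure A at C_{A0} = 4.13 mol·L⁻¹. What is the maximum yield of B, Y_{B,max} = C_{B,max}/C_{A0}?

0.140

At the optimum, C_{B,max}/C_{A0} = (k₁/k₂)^[k₂/(k₂−k₁)].
= (0.103/0.486)^(0.486/(0.486−0.103)) = (0.2119)^(1.269) = 0.1396.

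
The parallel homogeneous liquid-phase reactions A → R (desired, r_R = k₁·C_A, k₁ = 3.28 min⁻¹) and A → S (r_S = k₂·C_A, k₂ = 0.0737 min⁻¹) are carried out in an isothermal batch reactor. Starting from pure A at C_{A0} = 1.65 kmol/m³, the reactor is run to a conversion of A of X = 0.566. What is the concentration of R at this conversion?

C_A = C_{A0}(1−X) = 0.7161 kmol/m³.
Both paths are first order in A, so the instantaneous fraction to R is constant: dC_R/d(−C_A) = k₁/(k₁+k₂) = 0.9780.
C_R = 0.9780·(C_{A0}−C_A) = 0.9780×0.9339 = 0.913 kmol/m³.

0.913 kmol/m³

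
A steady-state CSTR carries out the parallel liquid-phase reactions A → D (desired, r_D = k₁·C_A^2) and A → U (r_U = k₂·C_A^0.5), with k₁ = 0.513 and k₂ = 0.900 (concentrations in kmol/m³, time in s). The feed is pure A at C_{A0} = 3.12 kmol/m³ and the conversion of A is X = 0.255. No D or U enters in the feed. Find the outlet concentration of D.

0.532 kmol/m³

Exit C_A = C_{A0}(1−X) = 3.12×0.745 = 2.324 kmol/m³.
A CSTR operates uniformly at the exit composition, giving r_D = 2.772 and r_U = 1.372 (each k·C_A^n at C_A = 2.324).
Fraction of consumed A going to D: r_D/(r_D+r_U) = 0.6689.
C_D = 0.6689·C_{A0}·X = 0.6689×3.12×0.255 = 0.532 kmol/m³.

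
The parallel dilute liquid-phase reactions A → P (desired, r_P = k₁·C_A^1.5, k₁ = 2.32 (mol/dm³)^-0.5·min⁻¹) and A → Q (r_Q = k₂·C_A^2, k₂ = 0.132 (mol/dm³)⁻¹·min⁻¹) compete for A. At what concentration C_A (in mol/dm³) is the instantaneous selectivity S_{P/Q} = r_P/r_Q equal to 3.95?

S_{P/Q} = (k₁/k₂)·C_A^-0.5 ⇒ C_A = (S·k₂/k₁)^(-2).
= (3.95×0.132/2.32)^(-2) = (0.2247)^(-2) = 19.8 mol/dm³.

19.8 mol/dm³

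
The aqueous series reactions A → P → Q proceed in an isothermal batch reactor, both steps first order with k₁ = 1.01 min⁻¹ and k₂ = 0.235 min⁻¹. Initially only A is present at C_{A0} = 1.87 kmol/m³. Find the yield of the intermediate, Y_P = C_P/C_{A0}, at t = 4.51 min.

For first-order series with pure A initially, C_P(t) = k₁C_{A0}/(k₂−k₁)·(e^(−k₁t) − e^(−k₂t)).
e^(−k₁t) = e^(−1.01×4.51) = e^(−4.555) = 0.01051; e^(−k₂t) = e^(−1.060) = 0.3465.
C_P = 1.01×1.87/(0.235−1.01) × (0.01051−0.3465) = (-2.437)×(-0.3360) = 0.8188 kmol/m³.
Y_P = C_P/C_{A0} = 0.8188/1.87 = 0.438.

0.438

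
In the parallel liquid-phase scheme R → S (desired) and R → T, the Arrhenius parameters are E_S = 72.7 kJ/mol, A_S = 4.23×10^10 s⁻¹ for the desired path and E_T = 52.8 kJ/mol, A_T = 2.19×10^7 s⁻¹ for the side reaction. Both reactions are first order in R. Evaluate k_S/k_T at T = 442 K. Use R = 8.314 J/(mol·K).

Since both paths have the same order in R, the concentration cancels and S_{S/T} = k_S/k_T = (A_S/A_T)·exp[(E_T−E_S)/(RT)].
(E_T−E_S)/(RT) = (52.8−72.7)×10³/(8.314×442) = -19900/3675 = -5.415.
k_S/k_T = (4.23×10^10/2.19×10^7)·exp(-5.415) = 1932 × 0.004448 = 8.59.

8.59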